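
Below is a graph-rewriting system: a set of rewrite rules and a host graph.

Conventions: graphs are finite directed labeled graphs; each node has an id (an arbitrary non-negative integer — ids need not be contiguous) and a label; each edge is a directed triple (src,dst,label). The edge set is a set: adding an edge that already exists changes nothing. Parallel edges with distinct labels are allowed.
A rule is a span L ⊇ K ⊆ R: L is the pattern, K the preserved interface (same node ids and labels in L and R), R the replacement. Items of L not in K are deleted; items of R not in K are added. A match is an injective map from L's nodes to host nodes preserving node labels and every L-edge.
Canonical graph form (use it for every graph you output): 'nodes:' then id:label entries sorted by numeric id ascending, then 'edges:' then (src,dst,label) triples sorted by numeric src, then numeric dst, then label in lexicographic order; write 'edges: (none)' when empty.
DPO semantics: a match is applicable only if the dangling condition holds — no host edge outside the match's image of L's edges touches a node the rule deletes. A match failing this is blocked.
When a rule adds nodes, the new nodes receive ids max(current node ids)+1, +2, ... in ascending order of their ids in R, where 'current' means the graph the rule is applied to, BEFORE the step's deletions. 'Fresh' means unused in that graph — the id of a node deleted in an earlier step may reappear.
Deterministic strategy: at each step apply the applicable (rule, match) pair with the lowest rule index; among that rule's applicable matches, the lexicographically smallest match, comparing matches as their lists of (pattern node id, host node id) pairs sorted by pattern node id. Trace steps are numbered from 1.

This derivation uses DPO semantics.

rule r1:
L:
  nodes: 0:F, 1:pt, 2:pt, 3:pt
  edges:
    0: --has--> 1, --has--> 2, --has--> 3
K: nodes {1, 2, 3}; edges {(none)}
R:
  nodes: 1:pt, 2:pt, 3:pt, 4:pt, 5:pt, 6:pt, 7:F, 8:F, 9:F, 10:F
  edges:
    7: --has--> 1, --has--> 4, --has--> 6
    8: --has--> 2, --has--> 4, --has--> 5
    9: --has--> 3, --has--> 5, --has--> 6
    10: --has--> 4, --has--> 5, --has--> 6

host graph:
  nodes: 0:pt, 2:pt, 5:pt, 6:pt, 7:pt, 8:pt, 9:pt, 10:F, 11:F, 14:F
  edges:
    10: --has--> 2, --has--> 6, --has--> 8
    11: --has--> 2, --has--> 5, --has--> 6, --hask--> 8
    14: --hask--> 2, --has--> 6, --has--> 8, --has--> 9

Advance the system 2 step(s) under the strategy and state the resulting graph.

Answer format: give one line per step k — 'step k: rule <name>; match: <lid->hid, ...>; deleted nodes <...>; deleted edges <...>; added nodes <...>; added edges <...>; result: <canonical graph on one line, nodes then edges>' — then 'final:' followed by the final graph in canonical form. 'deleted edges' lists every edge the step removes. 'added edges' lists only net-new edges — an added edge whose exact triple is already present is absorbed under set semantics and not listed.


step 1: rule r1; match: 0->10, 1->2, 2->6, 3->8; deleted nodes 10; deleted edges (10,2,has); (10,6,has); (10,8,has); added nodes 15, 16, 17, 18, 19, 20, 21; added edges (18,2,has); (18,15,has); (18,17,has); (19,6,has); (19,15,has); (19,16,has); (20,8,has); (20,16,has); (20,17,has); (21,15,has); (21,16,has); (21,17,has); result: nodes: 0:pt, 2:pt, 5:pt, 6:pt, 7:pt, 8:pt, 9:pt, 11:F, 14:F, 15:pt, 16:pt, 17:pt, 18:F, 19:F, 20:F, 21:F edges: (11,2,has); (11,5,has); (11,6,has); (11,8,hask); (14,2,hask); (14,6,has); (14,8,has); (14,9,has); (18,2,has); (18,15,has); (18,17,has); (19,6,has); (19,15,has); (19,16,has); (20,8,has); (20,16,has); (20,17,has); (21,15,has); (21,16,has); (21,17,has)
step 2: rule r1; match: 0->18, 1->2, 2->15, 3->17; deleted nodes 18; deleted edges (18,2,has); (18,15,has); (18,17,has); added nodes 22, 23, 24, 25, 26, 27, 28; added edges (25,2,has); (25,22,has); (25,24,has); (26,15,has); (26,22,has); (26,23,has); (27,17,has); (27,23,has); (27,24,has); (28,22,has); (28,23,has); (28,24,has); result: nodes: 0:pt, 2:pt, 5:pt, 6:pt, 7:pt, 8:pt, 9:pt, 11:F, 14:F, 15:pt, 16:pt, 17:pt, 19:F, 20:F, 21:F, 22:pt, 23:pt, 24:pt, 25:F, 26:F, 27:F, 28:F edges: (11,2,has); (11,5,has); (11,6,has); (11,8,hask); (14,2,hask); (14,6,has); (14,8,has); (14,9,has); (19,6,has); (19,15,has); (19,16,has); (20,8,has); (20,16,has); (20,17,has); (21,15,has); (21,16,has); (21,17,has); (25,2,has); (25,22,has); (25,24,has); (26,15,has); (26,22,has); (26,23,has); (27,17,has); (27,23,has); (27,24,has); (28,22,has); (28,23,has); (28,24,has)
final:
nodes: 0:pt, 2:pt, 5:pt, 6:pt, 7:pt, 8:pt, 9:pt, 11:F, 14:F, 15:pt, 16:pt, 17:pt, 19:F, 20:F, 21:F, 22:pt, 23:pt, 24:pt, 25:F, 26:F, 27:F, 28:F
edges: (11,2,has); (11,5,has); (11,6,has); (11,8,hask); (14,2,hask); (14,6,has); (14,8,has); (14,9,has); (19,6,has); (19,15,has); (19,16,has); (20,8,has); (20,16,has); (20,17,has); (21,15,has); (21,16,has); (21,17,has); (25,2,has); (25,22,has); (25,24,has); (26,15,has); (26,22,has); (26,23,has); (27,17,has); (27,23,has); (27,24,has); (28,22,has); (28,23,has); (28,24,has)


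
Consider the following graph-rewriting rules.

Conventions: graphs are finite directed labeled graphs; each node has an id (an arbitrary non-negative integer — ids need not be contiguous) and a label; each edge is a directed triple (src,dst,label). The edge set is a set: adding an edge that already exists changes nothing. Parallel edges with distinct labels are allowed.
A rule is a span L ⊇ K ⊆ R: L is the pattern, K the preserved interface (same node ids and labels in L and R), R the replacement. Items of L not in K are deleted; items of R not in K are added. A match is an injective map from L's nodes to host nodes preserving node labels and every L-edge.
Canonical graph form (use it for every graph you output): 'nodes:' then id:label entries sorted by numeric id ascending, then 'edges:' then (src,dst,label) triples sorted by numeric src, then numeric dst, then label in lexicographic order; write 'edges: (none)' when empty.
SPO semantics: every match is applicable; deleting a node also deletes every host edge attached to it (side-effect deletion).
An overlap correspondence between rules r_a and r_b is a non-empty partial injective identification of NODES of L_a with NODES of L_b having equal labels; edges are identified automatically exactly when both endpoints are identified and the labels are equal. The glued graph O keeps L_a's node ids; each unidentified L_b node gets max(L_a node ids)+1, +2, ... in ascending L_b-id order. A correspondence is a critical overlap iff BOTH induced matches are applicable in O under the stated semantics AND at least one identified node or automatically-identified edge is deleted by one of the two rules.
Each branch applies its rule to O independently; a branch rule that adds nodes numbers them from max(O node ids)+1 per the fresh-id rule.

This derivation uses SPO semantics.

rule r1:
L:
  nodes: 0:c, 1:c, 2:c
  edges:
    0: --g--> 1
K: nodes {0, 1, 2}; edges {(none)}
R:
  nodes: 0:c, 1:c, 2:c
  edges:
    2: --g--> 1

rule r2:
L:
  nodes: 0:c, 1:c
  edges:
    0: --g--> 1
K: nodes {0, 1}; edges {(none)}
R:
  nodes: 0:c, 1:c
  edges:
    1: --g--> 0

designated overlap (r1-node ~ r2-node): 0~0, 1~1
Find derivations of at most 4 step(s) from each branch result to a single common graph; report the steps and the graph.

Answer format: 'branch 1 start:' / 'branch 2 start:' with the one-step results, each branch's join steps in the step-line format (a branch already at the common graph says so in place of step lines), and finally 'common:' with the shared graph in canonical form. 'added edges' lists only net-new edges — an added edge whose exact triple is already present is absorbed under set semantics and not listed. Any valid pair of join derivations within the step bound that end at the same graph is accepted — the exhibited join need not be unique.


branch 1 start:
nodes: 0:c, 1:c, 2:c
edges: (2,1,g)
branch 2 start:
nodes: 0:c, 1:c, 2:c
edges: (1,0,g)
branch 1 step 1: rule r1; match: 0->2, 1->1, 2->0; deleted nodes (none); deleted edges (2,1,g); added nodes (none); added edges (0,1,g); result: nodes: 0:c, 1:c, 2:c edges: (0,1,g)
branch 2 step 1: rule r2; match: 0->1, 1->0; deleted nodes (none); deleted edges (1,0,g); added nodes (none); added edges (0,1,g); result: nodes: 0:c, 1:c, 2:c edges: (0,1,g)
common:
nodes: 0:c, 1:c, 2:c
edges: (0,1,g)


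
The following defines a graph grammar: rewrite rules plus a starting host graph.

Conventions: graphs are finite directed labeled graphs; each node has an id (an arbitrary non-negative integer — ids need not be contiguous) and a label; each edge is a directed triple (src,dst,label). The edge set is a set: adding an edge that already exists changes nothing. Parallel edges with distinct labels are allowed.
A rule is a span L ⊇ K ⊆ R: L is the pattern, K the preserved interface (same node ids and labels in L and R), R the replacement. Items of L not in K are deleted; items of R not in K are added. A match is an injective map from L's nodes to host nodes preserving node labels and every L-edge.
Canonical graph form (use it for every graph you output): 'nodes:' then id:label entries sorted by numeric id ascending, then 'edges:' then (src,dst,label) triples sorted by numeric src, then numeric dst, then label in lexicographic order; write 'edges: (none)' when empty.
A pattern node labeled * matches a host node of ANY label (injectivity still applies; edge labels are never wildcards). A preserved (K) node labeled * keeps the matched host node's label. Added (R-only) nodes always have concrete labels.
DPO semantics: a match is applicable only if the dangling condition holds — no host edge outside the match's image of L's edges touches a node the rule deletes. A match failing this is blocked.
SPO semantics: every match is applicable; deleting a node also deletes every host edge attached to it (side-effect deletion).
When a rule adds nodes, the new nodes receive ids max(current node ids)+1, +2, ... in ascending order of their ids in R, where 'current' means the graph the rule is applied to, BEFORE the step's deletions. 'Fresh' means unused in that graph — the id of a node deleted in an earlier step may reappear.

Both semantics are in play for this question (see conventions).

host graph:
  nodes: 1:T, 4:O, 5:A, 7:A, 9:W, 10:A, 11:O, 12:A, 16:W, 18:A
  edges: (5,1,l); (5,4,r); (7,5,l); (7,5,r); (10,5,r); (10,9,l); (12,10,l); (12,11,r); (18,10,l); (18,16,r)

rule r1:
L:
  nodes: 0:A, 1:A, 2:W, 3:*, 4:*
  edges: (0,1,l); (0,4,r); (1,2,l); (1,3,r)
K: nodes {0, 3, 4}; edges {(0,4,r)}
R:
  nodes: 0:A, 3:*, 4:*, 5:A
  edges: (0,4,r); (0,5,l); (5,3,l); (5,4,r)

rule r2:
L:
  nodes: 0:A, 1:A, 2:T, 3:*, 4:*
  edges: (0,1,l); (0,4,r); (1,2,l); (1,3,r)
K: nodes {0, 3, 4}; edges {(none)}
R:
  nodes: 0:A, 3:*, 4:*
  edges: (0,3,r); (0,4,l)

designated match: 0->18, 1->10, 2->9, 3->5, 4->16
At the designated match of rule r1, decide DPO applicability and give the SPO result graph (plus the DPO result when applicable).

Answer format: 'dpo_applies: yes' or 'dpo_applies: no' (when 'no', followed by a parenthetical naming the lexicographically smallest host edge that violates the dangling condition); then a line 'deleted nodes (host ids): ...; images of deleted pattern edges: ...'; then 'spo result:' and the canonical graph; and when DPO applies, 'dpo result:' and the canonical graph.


dpo_applies: no
(the rule deletes node 10, which keeps host edge (12,10,l) outside the match image — the dangling condition fails, DPO blocks; SPO proceeds and side-deletes such edges)
deleted nodes (host ids): 9, 10; images of deleted pattern edges: (10,5,r); (10,9,l); (18,10,l)
spo result:
nodes: 1:T, 4:O, 5:A, 7:A, 11:O, 12:A, 16:W, 18:A, 19:A
edges: (5,1,l); (5,4,r); (7,5,l); (7,5,r); (12,11,r); (18,16,r); (18,19,l); (19,5,l); (19,16,r)


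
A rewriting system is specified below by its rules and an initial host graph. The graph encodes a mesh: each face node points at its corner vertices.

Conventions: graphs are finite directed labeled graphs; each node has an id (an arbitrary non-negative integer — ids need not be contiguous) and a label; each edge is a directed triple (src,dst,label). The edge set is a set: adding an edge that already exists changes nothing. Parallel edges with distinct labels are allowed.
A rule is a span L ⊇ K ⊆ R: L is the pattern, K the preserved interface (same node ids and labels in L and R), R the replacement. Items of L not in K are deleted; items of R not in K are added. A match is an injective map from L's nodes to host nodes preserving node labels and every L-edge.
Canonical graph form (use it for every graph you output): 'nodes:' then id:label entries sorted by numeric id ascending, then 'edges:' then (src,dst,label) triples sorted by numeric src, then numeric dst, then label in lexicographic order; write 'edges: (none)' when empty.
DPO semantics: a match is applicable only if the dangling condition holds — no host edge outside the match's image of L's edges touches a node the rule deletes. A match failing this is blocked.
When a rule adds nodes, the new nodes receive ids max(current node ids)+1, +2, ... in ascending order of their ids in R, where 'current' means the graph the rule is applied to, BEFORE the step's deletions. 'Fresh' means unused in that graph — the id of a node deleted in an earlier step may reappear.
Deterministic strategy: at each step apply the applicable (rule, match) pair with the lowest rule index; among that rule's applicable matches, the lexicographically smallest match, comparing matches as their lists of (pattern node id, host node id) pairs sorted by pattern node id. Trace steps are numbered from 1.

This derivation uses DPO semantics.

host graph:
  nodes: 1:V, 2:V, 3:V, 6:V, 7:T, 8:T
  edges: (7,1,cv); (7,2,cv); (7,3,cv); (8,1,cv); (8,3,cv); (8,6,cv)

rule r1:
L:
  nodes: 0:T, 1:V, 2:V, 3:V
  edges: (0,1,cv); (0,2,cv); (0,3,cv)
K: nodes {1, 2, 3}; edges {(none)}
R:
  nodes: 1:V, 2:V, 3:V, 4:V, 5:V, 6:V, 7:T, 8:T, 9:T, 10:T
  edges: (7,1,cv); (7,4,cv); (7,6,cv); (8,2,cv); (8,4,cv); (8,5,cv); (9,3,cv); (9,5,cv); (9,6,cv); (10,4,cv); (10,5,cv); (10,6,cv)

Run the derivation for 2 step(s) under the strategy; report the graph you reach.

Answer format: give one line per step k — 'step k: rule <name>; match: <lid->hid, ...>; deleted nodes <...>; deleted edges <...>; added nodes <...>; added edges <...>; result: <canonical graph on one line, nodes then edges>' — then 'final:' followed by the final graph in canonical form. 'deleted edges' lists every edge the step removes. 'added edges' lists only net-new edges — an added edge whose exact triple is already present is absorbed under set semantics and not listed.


step 1: rule r1; match: 0->7, 1->1, 2->2, 3->3; deleted nodes 7; deleted edges (7,1,cv); (7,2,cv); (7,3,cv); added nodes 9, 10, 11, 12, 13, 14, 15; added edges (12,1,cv); (12,9,cv); (12,11,cv); (13,2,cv); (13,9,cv); (13,10,cv); (14,3,cv); (14,10,cv); (14,11,cv); (15,9,cv); (15,10,cv); (15,11,cv); result: nodes: 1:V, 2:V, 3:V, 6:V, 8:T, 9:V, 10:V, 11:V, 12:T, 13:T, 14:T, 15:T edges: (8,1,cv); (8,3,cv); (8,6,cv); (12,1,cv); (12,9,cv); (12,11,cv); (13,2,cv); (13,9,cv); (13,10,cv); (14,3,cv); (14,10,cv); (14,11,cv); (15,9,cv); (15,10,cv); (15,11,cv)
step 2: rule r1; match: 0->8, 1->1, 2->3, 3->6; deleted nodes 8; deleted edges (8,1,cv); (8,3,cv); (8,6,cv); added nodes 16, 17, 18, 19, 20, 21, 22; added edges (19,1,cv); (19,16,cv); (19,18,cv); (20,3,cv); (20,16,cv); (20,17,cv); (21,6,cv); (21,17,cv); (21,18,cv); (22,16,cv); (22,17,cv); (22,18,cv); result: nodes: 1:V, 2:V, 3:V, 6:V, 9:V, 10:V, 11:V, 12:T, 13:T, 14:T, 15:T, 16:V, 17:V, 18:V, 19:T, 20:T, 21:T, 22:T edges: (12,1,cv); (12,9,cv); (12,11,cv); (13,2,cv); (13,9,cv); (13,10,cv); (14,3,cv); (14,10,cv); (14,11,cv); (15,9,cv); (15,10,cv); (15,11,cv); (19,1,cv); (19,16,cv); (19,18,cv); (20,3,cv); (20,16,cv); (20,17,cv); (21,6,cv); (21,17,cv); (21,18,cv); (22,16,cv); (22,17,cv); (22,18,cv)
final:
nodes: 1:V, 2:V, 3:V, 6:V, 9:V, 10:V, 11:V, 12:T, 13:T, 14:T, 15:T, 16:V, 17:V, 18:V, 19:T, 20:T, 21:T, 22:T
edges: (12,1,cv); (12,9,cv); (12,11,cv); (13,2,cv); (13,9,cv); (13,10,cv); (14,3,cv); (14,10,cv); (14,11,cv); (15,9,cv); (15,10,cv); (15,11,cv); (19,1,cv); (19,16,cv); (19,18,cv); (20,3,cv); (20,16,cv); (20,17,cv); (21,6,cv); (21,17,cv); (21,18,cv); (22,16,cv); (22,17,cv); (22,18,cv)


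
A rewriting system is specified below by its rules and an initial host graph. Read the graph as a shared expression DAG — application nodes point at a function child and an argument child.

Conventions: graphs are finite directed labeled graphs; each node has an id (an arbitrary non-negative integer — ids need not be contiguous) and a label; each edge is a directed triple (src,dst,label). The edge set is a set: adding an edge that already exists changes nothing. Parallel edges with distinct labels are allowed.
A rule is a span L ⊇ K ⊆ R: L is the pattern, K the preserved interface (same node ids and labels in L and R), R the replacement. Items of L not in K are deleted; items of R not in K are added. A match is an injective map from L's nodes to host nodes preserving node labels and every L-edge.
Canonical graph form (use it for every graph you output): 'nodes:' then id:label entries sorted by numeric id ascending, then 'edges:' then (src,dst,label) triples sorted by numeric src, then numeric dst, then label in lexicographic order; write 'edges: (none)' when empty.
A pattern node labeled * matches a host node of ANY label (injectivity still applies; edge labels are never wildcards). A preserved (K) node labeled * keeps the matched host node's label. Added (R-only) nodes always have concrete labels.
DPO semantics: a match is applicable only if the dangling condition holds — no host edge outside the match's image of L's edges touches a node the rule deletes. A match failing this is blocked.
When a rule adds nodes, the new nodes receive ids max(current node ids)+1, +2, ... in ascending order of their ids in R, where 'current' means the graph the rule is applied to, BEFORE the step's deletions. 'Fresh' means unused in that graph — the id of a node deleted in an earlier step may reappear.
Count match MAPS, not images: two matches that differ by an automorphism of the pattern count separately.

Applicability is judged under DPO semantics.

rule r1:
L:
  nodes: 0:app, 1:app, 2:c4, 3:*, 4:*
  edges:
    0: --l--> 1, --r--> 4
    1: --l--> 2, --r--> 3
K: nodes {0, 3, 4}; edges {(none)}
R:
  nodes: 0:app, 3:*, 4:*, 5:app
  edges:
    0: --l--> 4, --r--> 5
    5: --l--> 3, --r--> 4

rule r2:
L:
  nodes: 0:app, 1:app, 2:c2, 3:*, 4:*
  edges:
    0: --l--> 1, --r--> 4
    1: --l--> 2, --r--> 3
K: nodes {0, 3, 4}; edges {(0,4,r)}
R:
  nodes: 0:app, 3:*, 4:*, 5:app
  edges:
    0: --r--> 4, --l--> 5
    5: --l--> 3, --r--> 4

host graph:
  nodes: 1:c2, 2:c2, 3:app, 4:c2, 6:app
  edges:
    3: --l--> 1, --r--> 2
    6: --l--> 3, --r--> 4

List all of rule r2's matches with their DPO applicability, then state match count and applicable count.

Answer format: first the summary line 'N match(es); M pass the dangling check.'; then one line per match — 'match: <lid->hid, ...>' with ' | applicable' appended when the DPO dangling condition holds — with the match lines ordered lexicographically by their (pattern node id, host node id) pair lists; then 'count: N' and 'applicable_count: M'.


1 match(es); 1 pass the dangling check.
match: 0->6, 1->3, 2->1, 3->2, 4->4 | applicable
count: 1
applicable_count: 1


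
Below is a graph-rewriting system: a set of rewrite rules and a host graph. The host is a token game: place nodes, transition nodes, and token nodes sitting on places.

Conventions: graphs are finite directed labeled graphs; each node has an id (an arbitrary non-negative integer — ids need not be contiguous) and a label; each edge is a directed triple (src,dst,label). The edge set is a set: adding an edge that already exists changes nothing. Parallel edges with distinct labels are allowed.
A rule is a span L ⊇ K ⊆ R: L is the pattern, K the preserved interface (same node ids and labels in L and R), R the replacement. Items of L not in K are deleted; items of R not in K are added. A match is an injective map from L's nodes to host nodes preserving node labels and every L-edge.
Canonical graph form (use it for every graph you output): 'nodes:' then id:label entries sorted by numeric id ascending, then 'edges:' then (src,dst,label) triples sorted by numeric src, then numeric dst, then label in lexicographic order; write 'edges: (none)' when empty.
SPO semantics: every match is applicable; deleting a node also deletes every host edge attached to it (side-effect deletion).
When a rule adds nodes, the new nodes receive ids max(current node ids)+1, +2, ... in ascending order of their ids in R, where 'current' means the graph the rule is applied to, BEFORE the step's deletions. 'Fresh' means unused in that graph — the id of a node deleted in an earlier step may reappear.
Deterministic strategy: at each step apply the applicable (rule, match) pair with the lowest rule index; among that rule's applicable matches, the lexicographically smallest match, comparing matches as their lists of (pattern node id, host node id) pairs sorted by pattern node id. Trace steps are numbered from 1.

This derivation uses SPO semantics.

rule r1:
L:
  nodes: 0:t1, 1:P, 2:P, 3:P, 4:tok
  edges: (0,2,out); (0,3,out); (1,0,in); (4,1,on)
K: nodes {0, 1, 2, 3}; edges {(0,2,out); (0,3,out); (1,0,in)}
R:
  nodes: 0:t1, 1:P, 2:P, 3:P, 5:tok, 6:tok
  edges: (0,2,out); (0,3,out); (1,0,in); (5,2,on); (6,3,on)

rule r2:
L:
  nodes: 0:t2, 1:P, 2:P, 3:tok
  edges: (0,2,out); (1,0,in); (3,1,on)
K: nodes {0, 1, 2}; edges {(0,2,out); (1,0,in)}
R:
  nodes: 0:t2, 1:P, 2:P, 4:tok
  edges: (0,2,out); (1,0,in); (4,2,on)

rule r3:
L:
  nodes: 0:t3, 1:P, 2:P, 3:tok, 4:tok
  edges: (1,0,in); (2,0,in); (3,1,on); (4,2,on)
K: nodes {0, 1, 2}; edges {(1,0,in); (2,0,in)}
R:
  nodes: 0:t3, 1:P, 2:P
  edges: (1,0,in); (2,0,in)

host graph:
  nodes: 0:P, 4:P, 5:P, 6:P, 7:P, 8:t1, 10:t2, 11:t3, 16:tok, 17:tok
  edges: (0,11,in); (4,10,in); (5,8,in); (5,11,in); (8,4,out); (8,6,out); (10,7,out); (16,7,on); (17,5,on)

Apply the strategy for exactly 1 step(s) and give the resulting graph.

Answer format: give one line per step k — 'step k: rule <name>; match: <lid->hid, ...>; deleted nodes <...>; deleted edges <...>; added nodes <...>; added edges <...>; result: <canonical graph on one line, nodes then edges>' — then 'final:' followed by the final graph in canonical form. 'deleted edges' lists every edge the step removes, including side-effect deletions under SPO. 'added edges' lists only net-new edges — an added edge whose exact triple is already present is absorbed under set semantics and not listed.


step 1: rule r1; match: 0->8, 1->5, 2->4, 3->6, 4->17; deleted nodes 17; deleted edges (17,5,on); added nodes 18, 19; added edges (18,4,on); (19,6,on); result: nodes: 0:P, 4:P, 5:P, 6:P, 7:P, 8:t1, 10:t2, 11:t3, 16:tok, 18:tok, 19:tok edges: (0,11,in); (4,10,in); (5,8,in); (5,11,in); (8,4,out); (8,6,out); (10,7,out); (16,7,on); (18,4,on); (19,6,on)
final:
nodes: 0:P, 4:P, 5:P, 6:P, 7:P, 8:t1, 10:t2, 11:t3, 16:tok, 18:tok, 19:tok
edges: (0,11,in); (4,10,in); (5,8,in); (5,11,in); (8,4,out); (8,6,out); (10,7,out); (16,7,on); (18,4,on); (19,6,on)


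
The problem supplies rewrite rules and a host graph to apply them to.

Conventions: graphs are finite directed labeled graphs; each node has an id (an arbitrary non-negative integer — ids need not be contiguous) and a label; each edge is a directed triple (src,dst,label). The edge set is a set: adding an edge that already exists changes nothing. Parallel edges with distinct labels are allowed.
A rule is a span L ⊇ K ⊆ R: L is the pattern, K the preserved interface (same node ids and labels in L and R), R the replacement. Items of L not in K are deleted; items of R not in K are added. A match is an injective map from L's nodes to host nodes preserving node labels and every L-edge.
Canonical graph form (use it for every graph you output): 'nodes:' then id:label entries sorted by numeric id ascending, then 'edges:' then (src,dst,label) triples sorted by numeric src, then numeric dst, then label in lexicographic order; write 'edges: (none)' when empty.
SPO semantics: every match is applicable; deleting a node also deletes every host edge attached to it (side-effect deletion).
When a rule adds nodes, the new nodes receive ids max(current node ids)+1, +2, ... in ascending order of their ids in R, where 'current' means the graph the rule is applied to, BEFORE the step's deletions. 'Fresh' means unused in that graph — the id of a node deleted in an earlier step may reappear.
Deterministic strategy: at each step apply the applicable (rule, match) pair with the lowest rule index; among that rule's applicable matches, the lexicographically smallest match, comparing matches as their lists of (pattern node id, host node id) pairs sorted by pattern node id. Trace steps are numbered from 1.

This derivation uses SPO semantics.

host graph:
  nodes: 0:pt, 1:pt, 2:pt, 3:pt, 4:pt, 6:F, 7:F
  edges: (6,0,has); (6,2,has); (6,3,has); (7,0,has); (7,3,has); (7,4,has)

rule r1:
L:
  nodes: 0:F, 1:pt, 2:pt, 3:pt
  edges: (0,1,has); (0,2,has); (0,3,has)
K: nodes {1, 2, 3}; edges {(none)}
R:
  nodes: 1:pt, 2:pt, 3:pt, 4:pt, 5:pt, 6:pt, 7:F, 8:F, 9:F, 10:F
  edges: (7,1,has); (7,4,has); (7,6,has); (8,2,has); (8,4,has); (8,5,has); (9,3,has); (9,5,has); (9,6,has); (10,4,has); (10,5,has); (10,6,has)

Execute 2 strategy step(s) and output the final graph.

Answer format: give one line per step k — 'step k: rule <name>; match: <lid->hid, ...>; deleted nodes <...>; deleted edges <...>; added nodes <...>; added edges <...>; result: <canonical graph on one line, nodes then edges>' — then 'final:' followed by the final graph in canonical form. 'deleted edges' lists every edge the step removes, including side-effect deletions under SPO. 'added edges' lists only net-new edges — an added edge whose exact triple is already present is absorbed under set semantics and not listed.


step 1: rule r1; match: 0->6, 1->0, 2->2, 3->3; deleted nodes 6; deleted edges (6,0,has); (6,2,has); (6,3,has); added nodes 8, 9, 10, 11, 12, 13, 14; added edges (11,0,has); (11,8,has); (11,10,has); (12,2,has); (12,8,has); (12,9,has); (13,3,has); (13,9,has); (13,10,has); (14,8,has); (14,9,has); (14,10,has); result: nodes: 0:pt, 1:pt, 2:pt, 3:pt, 4:pt, 7:F, 8:pt, 9:pt, 10:pt, 11:F, 12:F, 13:F, 14:F edges: (7,0,has); (7,3,has); (7,4,has); (11,0,has); (11,8,has); (11,10,has); (12,2,has); (12,8,has); (12,9,has); (13,3,has); (13,9,has); (13,10,has); (14,8,has); (14,9,has); (14,10,has)
step 2: rule r1; match: 0->7, 1->0, 2->3, 3->4; deleted nodes 7; deleted edges (7,0,has); (7,3,has); (7,4,has); added nodes 15, 16, 17, 18, 19, 20, 21; added edges (18,0,has); (18,15,has); (18,17,has); (19,3,has); (19,15,has); (19,16,has); (20,4,has); (20,16,has); (20,17,has); (21,15,has); (21,16,has); (21,17,has); result: nodes: 0:pt, 1:pt, 2:pt, 3:pt, 4:pt, 8:pt, 9:pt, 10:pt, 11:F, 12:F, 13:F, 14:F, 15:pt, 16:pt, 17:pt, 18:F, 19:F, 20:F, 21:F edges: (11,0,has); (11,8,has); (11,10,has); (12,2,has); (12,8,has); (12,9,has); (13,3,has); (13,9,has); (13,10,has); (14,8,has); (14,9,has); (14,10,has); (18,0,has); (18,15,has); (18,17,has); (19,3,has); (19,15,has); (19,16,has); (20,4,has); (20,16,has); (20,17,has); (21,15,has); (21,16,has); (21,17,has)
final:
nodes: 0:pt, 1:pt, 2:pt, 3:pt, 4:pt, 8:pt, 9:pt, 10:pt, 11:F, 12:F, 13:F, 14:F, 15:pt, 16:pt, 17:pt, 18:F, 19:F, 20:F, 21:F
edges: (11,0,has); (11,8,has); (11,10,has); (12,2,has); (12,8,has); (12,9,has); (13,3,has); (13,9,has); (13,10,has); (14,8,has); (14,9,has); (14,10,has); (18,0,has); (18,15,has); (18,17,has); (19,3,has); (19,15,has); (19,16,has); (20,4,has); (20,16,has); (20,17,has); (21,15,has); (21,16,has); (21,17,has)


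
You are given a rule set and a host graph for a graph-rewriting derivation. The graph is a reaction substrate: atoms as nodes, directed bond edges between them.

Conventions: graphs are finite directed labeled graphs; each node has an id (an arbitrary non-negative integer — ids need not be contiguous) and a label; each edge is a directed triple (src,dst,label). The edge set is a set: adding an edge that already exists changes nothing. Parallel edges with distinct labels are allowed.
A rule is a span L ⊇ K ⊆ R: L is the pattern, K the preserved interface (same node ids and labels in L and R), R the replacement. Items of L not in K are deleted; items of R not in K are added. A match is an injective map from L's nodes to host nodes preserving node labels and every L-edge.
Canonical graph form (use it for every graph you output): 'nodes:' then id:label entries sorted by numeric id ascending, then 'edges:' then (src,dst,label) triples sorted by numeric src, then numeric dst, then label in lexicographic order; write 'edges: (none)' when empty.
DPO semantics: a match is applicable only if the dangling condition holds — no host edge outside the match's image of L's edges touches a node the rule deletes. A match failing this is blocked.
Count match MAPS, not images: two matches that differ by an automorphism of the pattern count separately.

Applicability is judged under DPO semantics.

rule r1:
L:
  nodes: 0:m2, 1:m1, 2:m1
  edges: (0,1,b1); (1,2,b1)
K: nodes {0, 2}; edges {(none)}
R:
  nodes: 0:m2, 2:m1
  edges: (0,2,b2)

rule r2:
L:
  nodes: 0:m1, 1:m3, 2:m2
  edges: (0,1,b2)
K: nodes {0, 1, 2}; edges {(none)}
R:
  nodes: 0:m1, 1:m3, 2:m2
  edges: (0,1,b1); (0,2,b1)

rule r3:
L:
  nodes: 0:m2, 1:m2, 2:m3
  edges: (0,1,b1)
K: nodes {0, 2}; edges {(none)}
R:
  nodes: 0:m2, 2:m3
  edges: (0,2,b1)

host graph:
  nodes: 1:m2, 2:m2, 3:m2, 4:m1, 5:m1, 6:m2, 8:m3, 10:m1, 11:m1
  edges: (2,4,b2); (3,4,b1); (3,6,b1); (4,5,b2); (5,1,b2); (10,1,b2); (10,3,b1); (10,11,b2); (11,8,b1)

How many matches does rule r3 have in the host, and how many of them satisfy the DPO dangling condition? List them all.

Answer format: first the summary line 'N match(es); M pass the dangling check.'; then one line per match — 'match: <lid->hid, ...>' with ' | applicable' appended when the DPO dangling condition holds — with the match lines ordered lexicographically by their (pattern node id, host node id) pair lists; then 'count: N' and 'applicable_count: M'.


1 match(es); 1 pass the dangling check.
match: 0->3, 1->6, 2->8 | applicable
count: 1
applicable_count: 1


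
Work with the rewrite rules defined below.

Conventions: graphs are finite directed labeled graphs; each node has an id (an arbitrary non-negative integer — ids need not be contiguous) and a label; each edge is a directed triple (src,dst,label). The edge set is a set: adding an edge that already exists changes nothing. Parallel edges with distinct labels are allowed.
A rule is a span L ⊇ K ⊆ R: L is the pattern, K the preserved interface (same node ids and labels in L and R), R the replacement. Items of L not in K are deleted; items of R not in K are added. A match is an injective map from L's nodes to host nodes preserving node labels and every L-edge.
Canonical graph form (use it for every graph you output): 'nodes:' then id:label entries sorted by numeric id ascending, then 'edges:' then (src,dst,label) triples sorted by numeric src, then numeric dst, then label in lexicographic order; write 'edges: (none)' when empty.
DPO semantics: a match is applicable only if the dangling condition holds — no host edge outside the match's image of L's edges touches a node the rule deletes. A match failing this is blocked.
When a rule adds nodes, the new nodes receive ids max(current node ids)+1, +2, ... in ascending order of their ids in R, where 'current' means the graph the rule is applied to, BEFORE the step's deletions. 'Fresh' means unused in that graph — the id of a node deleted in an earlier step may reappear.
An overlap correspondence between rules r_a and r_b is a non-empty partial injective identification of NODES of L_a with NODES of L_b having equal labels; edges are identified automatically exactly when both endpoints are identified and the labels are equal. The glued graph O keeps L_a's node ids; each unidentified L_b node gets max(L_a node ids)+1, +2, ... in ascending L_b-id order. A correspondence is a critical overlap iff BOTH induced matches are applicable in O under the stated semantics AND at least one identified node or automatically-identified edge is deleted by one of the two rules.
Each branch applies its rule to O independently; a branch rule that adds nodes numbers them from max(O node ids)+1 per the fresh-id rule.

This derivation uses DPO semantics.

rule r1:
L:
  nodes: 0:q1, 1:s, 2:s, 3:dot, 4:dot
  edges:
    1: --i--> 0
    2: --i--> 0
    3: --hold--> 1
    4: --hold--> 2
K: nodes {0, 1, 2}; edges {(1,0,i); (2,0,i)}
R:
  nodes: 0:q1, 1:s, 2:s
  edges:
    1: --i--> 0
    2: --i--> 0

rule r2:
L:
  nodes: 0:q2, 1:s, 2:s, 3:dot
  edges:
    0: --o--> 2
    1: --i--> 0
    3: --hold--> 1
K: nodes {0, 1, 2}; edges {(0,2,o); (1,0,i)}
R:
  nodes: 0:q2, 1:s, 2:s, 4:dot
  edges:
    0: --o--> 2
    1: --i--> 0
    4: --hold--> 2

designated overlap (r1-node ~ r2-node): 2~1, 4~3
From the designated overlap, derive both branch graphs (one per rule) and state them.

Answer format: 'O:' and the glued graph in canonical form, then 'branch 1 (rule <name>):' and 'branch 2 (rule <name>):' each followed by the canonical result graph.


O:
nodes: 0:q1, 1:s, 2:s, 3:dot, 4:dot, 5:q2, 6:s
edges: (1,0,i); (2,0,i); (2,5,i); (3,1,hold); (4,2,hold); (5,6,o)
branch 1 (rule r1):
nodes: 0:q1, 1:s, 2:s, 5:q2, 6:s
edges: (1,0,i); (2,0,i); (2,5,i); (5,6,o)
branch 2 (rule r2):
nodes: 0:q1, 1:s, 2:s, 3:dot, 5:q2, 6:s, 7:dot
edges: (1,0,i); (2,0,i); (2,5,i); (3,1,hold); (5,6,o); (7,6,hold)


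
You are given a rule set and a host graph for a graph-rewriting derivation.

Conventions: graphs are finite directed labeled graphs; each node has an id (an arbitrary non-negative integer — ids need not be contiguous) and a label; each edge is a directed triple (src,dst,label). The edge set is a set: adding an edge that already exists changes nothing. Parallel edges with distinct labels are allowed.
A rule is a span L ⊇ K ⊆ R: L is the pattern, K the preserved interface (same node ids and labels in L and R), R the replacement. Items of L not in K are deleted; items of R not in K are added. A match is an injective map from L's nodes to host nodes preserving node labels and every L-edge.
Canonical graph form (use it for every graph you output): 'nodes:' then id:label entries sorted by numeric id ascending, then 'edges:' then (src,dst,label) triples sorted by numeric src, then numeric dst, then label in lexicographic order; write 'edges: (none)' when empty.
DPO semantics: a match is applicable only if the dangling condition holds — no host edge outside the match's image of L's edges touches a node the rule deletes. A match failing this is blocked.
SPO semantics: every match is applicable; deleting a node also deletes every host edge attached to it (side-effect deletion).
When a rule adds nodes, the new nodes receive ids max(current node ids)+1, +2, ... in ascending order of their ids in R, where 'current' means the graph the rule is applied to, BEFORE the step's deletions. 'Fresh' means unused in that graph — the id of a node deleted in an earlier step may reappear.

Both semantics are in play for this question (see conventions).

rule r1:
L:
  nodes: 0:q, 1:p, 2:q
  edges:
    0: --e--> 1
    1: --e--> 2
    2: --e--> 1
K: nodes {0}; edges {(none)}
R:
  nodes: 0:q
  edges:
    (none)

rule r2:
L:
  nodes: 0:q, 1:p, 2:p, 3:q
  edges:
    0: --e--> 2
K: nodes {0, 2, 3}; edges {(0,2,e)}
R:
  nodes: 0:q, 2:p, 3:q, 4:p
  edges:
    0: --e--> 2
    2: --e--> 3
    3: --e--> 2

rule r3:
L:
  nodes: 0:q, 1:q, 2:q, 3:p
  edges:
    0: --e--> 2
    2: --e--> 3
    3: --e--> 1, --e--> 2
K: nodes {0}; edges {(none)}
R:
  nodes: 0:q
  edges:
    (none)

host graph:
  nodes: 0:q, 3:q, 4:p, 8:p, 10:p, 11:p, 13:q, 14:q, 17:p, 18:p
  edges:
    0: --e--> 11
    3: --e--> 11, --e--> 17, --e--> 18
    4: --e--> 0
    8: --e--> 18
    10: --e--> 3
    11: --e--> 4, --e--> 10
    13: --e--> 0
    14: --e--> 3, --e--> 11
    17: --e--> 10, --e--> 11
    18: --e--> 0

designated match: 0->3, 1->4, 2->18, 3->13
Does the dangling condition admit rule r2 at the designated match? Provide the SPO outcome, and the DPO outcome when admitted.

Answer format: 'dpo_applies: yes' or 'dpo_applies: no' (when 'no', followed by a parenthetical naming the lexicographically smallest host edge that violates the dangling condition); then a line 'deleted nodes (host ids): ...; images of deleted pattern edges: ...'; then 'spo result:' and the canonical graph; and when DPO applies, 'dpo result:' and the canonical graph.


dpo_applies: no
(the rule deletes node 4, which keeps host edge (4,0,e) outside the match image — the dangling condition fails, DPO blocks; SPO proceeds and side-deletes such edges)
deleted nodes (host ids): 4; images of deleted pattern edges: (none)
spo result:
nodes: 0:q, 3:q, 8:p, 10:p, 11:p, 13:q, 14:q, 17:p, 18:p, 19:p
edges: (0,11,e); (3,11,e); (3,17,e); (3,18,e); (8,18,e); (10,3,e); (11,10,e); (13,0,e); (13,18,e); (14,3,e); (14,11,e); (17,10,e); (17,11,e); (18,0,e); (18,13,e)


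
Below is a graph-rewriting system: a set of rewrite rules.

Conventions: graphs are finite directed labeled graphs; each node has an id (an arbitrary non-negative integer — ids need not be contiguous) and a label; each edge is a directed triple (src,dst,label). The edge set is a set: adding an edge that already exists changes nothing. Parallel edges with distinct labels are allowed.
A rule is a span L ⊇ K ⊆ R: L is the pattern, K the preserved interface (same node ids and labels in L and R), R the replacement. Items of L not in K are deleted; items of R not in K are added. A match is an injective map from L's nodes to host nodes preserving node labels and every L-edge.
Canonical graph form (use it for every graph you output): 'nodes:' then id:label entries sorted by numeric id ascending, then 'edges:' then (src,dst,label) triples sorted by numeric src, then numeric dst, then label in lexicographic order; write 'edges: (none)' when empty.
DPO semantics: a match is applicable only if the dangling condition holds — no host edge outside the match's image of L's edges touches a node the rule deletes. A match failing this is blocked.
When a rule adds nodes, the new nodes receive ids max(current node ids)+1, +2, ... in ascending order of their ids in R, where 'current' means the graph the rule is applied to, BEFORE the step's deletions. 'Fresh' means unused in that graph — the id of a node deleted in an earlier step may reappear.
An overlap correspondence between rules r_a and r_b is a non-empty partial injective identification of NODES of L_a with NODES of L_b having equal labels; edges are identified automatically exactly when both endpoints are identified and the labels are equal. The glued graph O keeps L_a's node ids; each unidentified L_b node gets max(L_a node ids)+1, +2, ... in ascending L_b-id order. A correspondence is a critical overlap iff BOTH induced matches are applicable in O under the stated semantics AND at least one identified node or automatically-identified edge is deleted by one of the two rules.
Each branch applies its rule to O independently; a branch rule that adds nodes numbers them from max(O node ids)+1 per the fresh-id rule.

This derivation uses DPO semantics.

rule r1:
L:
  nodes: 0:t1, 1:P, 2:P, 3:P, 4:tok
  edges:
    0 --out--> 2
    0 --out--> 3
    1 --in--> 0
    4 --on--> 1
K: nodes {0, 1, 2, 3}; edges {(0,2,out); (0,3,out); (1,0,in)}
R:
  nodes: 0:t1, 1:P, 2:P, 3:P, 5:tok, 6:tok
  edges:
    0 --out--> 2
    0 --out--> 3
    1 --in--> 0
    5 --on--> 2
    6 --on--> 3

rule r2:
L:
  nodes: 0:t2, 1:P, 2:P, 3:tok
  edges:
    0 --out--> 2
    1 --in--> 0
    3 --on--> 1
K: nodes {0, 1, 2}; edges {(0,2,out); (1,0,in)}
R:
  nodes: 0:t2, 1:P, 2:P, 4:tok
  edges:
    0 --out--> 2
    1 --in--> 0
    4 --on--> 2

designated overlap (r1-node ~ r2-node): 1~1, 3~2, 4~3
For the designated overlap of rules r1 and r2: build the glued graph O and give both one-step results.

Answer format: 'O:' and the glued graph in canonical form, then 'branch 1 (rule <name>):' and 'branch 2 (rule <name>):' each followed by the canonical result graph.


O:
nodes: 0:t1, 1:P, 2:P, 3:P, 4:tok, 5:t2
edges: (0,2,out); (0,3,out); (1,0,in); (1,5,in); (4,1,on); (5,3,out)
branch 1 (rule r1):
nodes: 0:t1, 1:P, 2:P, 3:P, 5:t2, 6:tok, 7:tok
edges: (0,2,out); (0,3,out); (1,0,in); (1,5,in); (5,3,out); (6,2,on); (7,3,on)
branch 2 (rule r2):
nodes: 0:t1, 1:P, 2:P, 3:P, 5:t2, 6:tok
edges: (0,2,out); (0,3,out); (1,0,in); (1,5,in); (5,3,out); (6,3,on)
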